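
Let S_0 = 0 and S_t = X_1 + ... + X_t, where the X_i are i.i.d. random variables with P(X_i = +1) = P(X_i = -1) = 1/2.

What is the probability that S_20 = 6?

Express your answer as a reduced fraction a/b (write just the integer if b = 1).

To reach position 6 after 20 steps: need 13 steps of +1 and 7 of -1.
Favorable paths: C(20,13) = 77520
Total paths: 2^20 = 1048576
P = 77520/1048576 = 4845/65536

Answer: 4845/65536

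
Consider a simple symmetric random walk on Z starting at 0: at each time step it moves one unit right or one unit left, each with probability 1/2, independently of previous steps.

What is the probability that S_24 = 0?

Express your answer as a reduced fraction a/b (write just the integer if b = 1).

To return to 0 after 24 steps: need exactly 12 steps of +1 and 12 of -1.
Favorable paths: C(24,12) = 2704156
Total paths: 2^24 = 16777216
P = 2704156/16777216 = 676039/4194304

Answer: 676039/4194304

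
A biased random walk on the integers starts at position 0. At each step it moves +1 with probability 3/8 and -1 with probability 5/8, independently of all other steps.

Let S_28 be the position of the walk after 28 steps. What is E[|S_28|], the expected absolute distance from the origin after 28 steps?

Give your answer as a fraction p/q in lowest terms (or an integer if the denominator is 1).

Answer: 4482794556220166296731509/604462909807314587353088

Derivation:
S_28 takes values m ≡ 0 (mod 2) with |m| ≤ 28; P(S_28=m) = C(28,(28+m)/2) · (3/8)^((28+m)/2) · (5/8)^((28-m)/2).
Distribution: P(S=-28)=37252902984619140625/19342813113834066795298816, P(S=-26)=156462192535400390625/4835703278458516698824704, P(S=-24)=2534687519073486328125/9671406556917033397649408, P(S=-22)=6590187549591064453125/4835703278458516698824704, P(S=-20)=98852813243865966796875/19342813113834066795298816, P(S=-18)=35587012767791748046875/2417851639229258349412352, P(S=-16)=163700258731842041015625/4835703278458516698824704, P(S=-14)=154345958232879638671875/2417851639229258349412352, P(S=-12)=1944759073734283447265625/19342813113834066795298816, P(S=-10)=648253024578094482421875/4835703278458516698824704, P(S=-8)=1478016896038055419921875/9671406556917033397649408, P(S=-6)=725571930782318115234375/4835703278458516698824704, P(S=-4)=2466944564659881591796875/19342813113834066795298816, P(S=-2)=113858979907379150390625/1208925819614629174706176, P(S=0)=146390117023773193359375/2417851639229258349412352, P(S=2)=40989232766656494140625/1208925819614629174706176, P(S=4)=319716015579920654296875/19342813113834066795298816, P(S=6)=33852284002579833984375/4835703278458516698824704, P(S=8)=24825008268558544921875/9671406556917033397649408, P(S=10)=3919738147667138671875/4835703278458516698824704, P(S=12)=4233317199480509765625/19342813113834066795298816, P(S=14)=120951919985157421875/2417851639229258349412352, P(S=16)=46181642176151015625/4835703278458516698824704, P(S=18)=3614215474655296875/2417851639229258349412352, P(S=20)=3614215474655296875/19342813113834066795298816, P(S=22)=86741171391727125/4835703278458516698824704, P(S=24)=12010316038854525/9671406556917033397649408, P(S=26)=266895911974545/4835703278458516698824704, P(S=28)=22876792454961/19342813113834066795298816
E[|S_28|] = Σ_m |m|·P(S_28=m) = 4482794556220166296731509/604462909807314587353088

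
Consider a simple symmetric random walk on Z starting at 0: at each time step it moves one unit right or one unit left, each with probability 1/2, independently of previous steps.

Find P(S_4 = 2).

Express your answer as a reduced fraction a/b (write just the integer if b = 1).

To reach position 2 after 4 steps: need 3 steps of +1 and 1 of -1.
Favorable paths: C(4,3) = 4
Total paths: 2^4 = 16
P = 4/16 = 1/4

Answer: 1/4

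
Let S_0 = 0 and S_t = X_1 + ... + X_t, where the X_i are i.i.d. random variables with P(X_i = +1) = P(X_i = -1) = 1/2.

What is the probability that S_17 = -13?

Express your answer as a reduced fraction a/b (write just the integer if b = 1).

To reach position -13 after 17 steps: need 2 steps of +1 and 15 of -1.
Favorable paths: C(17,2) = 136
Total paths: 2^17 = 131072
P = 136/131072 = 17/16384

Answer: 17/16384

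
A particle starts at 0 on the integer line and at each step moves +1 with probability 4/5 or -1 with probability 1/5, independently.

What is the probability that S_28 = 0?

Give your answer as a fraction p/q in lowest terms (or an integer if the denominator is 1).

To be at 0 after 28 steps: need exactly 14 steps of +1 and 14 of -1.
Number of such sequences: C(28,14) = 40116600
Each has probability (4/5)^14 · (1/5)^14 = 268435456/37252902984619140625
P = 40116600 · 268435456/37252902984619140625 = 430748712566784/1490116119384765625

Answer: 430748712566784/1490116119384765625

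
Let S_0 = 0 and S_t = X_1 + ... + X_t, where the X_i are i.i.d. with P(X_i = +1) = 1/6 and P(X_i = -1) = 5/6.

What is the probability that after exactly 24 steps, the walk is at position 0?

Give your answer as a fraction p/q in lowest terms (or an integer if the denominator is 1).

Answer: 165048583984375/1184595334580404224

Derivation:
To be at 0 after 24 steps: need exactly 12 steps of +1 and 12 of -1.
Number of such sequences: C(24,12) = 2704156
Each has probability (1/6)^12 · (5/6)^12 = 244140625/4738381338321616896
P = 2704156 · 244140625/4738381338321616896 = 165048583984375/1184595334580404224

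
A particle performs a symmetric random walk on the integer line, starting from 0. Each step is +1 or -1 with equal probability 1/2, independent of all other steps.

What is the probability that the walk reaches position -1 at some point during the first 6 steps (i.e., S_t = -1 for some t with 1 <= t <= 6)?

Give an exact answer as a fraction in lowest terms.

Count via complement. Let g(t,s) = #length-t paths at position s with S_1..S_t all ≠ -1.
g(t,s) = g(t-1,s-1) + g(t-1,s+1) for s ≠ -1; g(t,-1) = 0.
t=0: g(0,0)=1
t=1: g(1,1)=1
t=2: g(2,0)=1 g(2,2)=1
t=3: g(3,1)=2 g(3,3)=1
t=4: g(4,0)=2 g(4,2)=3 g(4,4)=1
t=5: g(5,1)=5 g(5,3)=4 g(5,5)=1
t=6: g(6,0)=5 g(6,2)=9 g(6,4)=5 g(6,6)=1
Paths never hitting -1: Σ_s g(6,s) = 20
Paths hitting -1: 2^6 - 20 = 44
P = 44/64 = 11/16

Answer: 11/16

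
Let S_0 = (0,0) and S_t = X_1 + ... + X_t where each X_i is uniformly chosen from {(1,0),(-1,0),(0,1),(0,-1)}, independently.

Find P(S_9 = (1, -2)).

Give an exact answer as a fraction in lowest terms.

Let h be the number of horizontal steps (so 9-h are vertical). To end at (1,-2) need (h+1)/2 right-steps and ((9-h)-2)/2 up-steps.
Sum over h with 1 ≤ h ≤ 7, h ≡ 1 (mod 2), 9-h ≡ 0 (mod 2):
h=1: C(9,1)·C(1,1)·C(8,3) = 9·1·56 = 504
h=3: C(9,3)·C(3,2)·C(6,2) = 84·3·15 = 3780
h=5: C(9,5)·C(5,3)·C(4,1) = 126·10·4 = 5040
h=7: C(9,7)·C(7,4)·C(2,0) = 36·35·1 = 1260
Total favorable: 10584
Total paths: 4^9 = 262144
P = 10584/262144 = 1323/32768

Answer: 1323/32768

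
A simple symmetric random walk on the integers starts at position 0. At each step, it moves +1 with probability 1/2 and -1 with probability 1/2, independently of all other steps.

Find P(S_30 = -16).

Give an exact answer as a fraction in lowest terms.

To reach position -16 after 30 steps: need 7 steps of +1 and 23 of -1.
Favorable paths: C(30,7) = 2035800
Total paths: 2^30 = 1073741824
P = 2035800/1073741824 = 254475/134217728

Answer: 254475/134217728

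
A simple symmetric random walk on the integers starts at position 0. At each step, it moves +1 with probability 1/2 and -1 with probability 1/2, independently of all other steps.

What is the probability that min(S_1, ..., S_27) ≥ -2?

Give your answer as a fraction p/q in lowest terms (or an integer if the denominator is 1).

Answer: 14375115/33554432

Derivation:
Let f(t,s) = #length-t paths at position s with S_1..S_t all ≥ -2.
f(t,s) = f(t-1,s-1) + f(t-1,s+1) for s ≥ -2; f(t,s) = 0 for s < -2.
t=0: f(0,0)=1
t=1: f(1,-1)=1 f(1,1)=1
t=2: f(2,-2)=1 f(2,0)=2 f(2,2)=1
t=3: f(3,-1)=3 f(3,1)=3 f(3,3)=1
t=4: f(4,-2)=3 f(4,0)=6 f(4,2)=4 f(4,4)=1
t=5: f(5,-1)=9 f(5,1)=10 f(5,3)=5 f(5,5)=1
t=6: f(6,-2)=9 f(6,0)=19 f(6,2)=15 f(6,4)=6 f(6,6)=1
t=7: f(7,-1)=28 f(7,1)=34 f(7,3)=21 f(7,5)=7 f(7,7)=1
t=8: f(8,-2)=28 f(8,0)=62 f(8,2)=55 f(8,4)=28 f(8,6)=8 f(8,8)=1
t=9: f(9,-1)=90 f(9,1)=117 f(9,3)=83 f(9,5)=36 f(9,7)=9 f(9,9)=1
t=10: f(10,-2)=90 f(10,0)=207 f(10,2)=200 f(10,4)=119 f(10,6)=45 f(10,8)=10 f(10,10)=1
t=11: f(11,-1)=297 f(11,1)=407 f(11,3)=319 f(11,5)=164 f(11,7)=55 f(11,9)=11 f(11,11)=1
t=12: f(12,-2)=297 f(12,0)=704 f(12,2)=726 f(12,4)=483 f(12,6)=219 f(12,8)=66 f(12,10)=12 f(12,12)=1
t=13: f(13,-1)=1001 f(13,1)=1430 f(13,3)=1209 f(13,5)=702 f(13,7)=285 f(13,9)=78 f(13,11)=13 f(13,13)=1
t=14: f(14,-2)=1001 f(14,0)=2431 f(14,2)=2639 f(14,4)=1911 f(14,6)=987 f(14,8)=363 f(14,10)=91 f(14,12)=14 f(14,14)=1
t=15: f(15,-1)=3432 f(15,1)=5070 f(15,3)=4550 f(15,5)=2898 f(15,7)=1350 f(15,9)=454 f(15,11)=105 f(15,13)=15 f(15,15)=1
t=16: f(16,-2)=3432 f(16,0)=8502 f(16,2)=9620 f(16,4)=7448 f(16,6)=4248 f(16,8)=1804 f(16,10)=559 f(16,12)=120 f(16,14)=16 f(16,16)=1
t=17: f(17,-1)=11934 f(17,1)=18122 f(17,3)=17068 f(17,5)=11696 f(17,7)=6052 f(17,9)=2363 f(17,11)=679 f(17,13)=136 f(17,15)=17 f(17,17)=1
t=18: f(18,-2)=11934 f(18,0)=30056 f(18,2)=35190 f(18,4)=28764 f(18,6)=17748 f(18,8)=8415 f(18,10)=3042 f(18,12)=815 f(18,14)=153 f(18,16)=18 f(18,18)=1
t=19: f(19,-1)=41990 f(19,1)=65246 f(19,3)=63954 f(19,5)=46512 f(19,7)=26163 f(19,9)=11457 f(19,11)=3857 f(19,13)=968 f(19,15)=171 f(19,17)=19 f(19,19)=1
t=20: f(20,-2)=41990 f(20,0)=107236 f(20,2)=129200 f(20,4)=110466 f(20,6)=72675 f(20,8)=37620 f(20,10)=15314 f(20,12)=4825 f(20,14)=1139 f(20,16)=190 f(20,18)=20 f(20,20)=1
t=21: f(21,-1)=149226 f(21,1)=236436 f(21,3)=239666 f(21,5)=183141 f(21,7)=110295 f(21,9)=52934 f(21,11)=20139 f(21,13)=5964 f(21,15)=1329 f(21,17)=210 f(21,19)=21 f(21,21)=1
t=22: f(22,-2)=149226 f(22,0)=385662 f(22,2)=476102 f(22,4)=422807 f(22,6)=293436 f(22,8)=163229 f(22,10)=73073 f(22,12)=26103 f(22,14)=7293 f(22,16)=1539 f(22,18)=231 f(22,20)=22 f(22,22)=1
t=23: f(23,-1)=534888 f(23,1)=861764 f(23,3)=898909 f(23,5)=716243 f(23,7)=456665 f(23,9)=236302 f(23,11)=99176 f(23,13)=33396 f(23,15)=8832 f(23,17)=1770 f(23,19)=253 f(23,21)=23 f(23,23)=1
t=24: f(24,-2)=534888 f(24,0)=1396652 f(24,2)=1760673 f(24,4)=1615152 f(24,6)=1172908 f(24,8)=692967 f(24,10)=335478 f(24,12)=132572 f(24,14)=42228 f(24,16)=10602 f(24,18)=2023 f(24,20)=276 f(24,22)=24 f(24,24)=1
t=25: f(25,-1)=1931540 f(25,1)=3157325 f(25,3)=3375825 f(25,5)=2788060 f(25,7)=1865875 f(25,9)=1028445 f(25,11)=468050 f(25,13)=174800 f(25,15)=52830 f(25,17)=12625 f(25,19)=2299 f(25,21)=300 f(25,23)=25 f(25,25)=1
t=26: f(26,-2)=1931540 f(26,0)=5088865 f(26,2)=6533150 f(26,4)=6163885 f(26,6)=4653935 f(26,8)=2894320 f(26,10)=1496495 f(26,12)=642850 f(26,14)=227630 f(26,16)=65455 f(26,18)=14924 f(26,20)=2599 f(26,22)=325 f(26,24)=26 f(26,26)=1
t=27: f(27,-1)=7020405 f(27,1)=11622015 f(27,3)=12697035 f(27,5)=10817820 f(27,7)=7548255 f(27,9)=4390815 f(27,11)=2139345 f(27,13)=870480 f(27,15)=293085 f(27,17)=80379 f(27,19)=17523 f(27,21)=2924 f(27,23)=351 f(27,25)=27 f(27,27)=1
Σ_s f(27,s) = 57500460
P = 57500460/134217728 = 14375115/33554432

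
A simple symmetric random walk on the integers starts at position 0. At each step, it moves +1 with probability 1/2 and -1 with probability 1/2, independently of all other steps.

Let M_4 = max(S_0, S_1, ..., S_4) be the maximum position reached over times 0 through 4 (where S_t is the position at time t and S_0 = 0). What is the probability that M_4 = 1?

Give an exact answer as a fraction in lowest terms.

Answer: 1/4

Derivation:
Let M_4 = max(S_0,...,S_4). Use the reflection principle: for j ≥ 1, #{paths with M_4 ≥ j} = #{S_4 ≥ j} + #{S_4 ≥ j+1}.
By reflection, #{M_4 ≥ 1} = #{S_4 ≥ 1} + #{S_4 ≥ 2} = 5 + 5 = 10.
#{M_4 ≥ 2} = #{S_4 ≥ 2} + #{S_4 ≥ 3} = 5 + 1 = 6.
#{M_4 = 1} = 10 - 6 = 4.
P(M_4 = 1) = 4/16 = 1/4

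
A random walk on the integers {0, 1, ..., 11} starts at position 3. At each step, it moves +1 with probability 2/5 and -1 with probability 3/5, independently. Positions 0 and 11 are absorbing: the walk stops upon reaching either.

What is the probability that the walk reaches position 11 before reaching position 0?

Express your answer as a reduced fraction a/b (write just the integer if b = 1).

Biased walk: p = 2/5, q = 3/5, r = q/p = 3/2
Gambler's ruin: P(hit 11 before 0 | start at 3) = (1 - r^a)/(1 - r^N)
r^3 = 27/8; r^11 = 177147/2048
P = (1 - 27/8) / (1 - 177147/2048) = -19/8 / -175099/2048 = 4864/175099

Answer: 4864/175099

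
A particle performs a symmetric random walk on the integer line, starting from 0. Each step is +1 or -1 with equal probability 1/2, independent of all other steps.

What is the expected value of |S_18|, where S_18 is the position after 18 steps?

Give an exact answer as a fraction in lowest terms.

S_18 takes values m ≡ 0 (mod 2) with |m| ≤ 18; P(S_18=m) = C(18,(18+m)/2)/2^18.
Total paths: 2^18 = 262144
Distribution: P(S=-18)=1/262144, P(S=-16)=18/262144, P(S=-14)=153/262144, P(S=-12)=816/262144, P(S=-10)=3060/262144, P(S=-8)=8568/262144, P(S=-6)=18564/262144, P(S=-4)=31824/262144, P(S=-2)=43758/262144, P(S=0)=48620/262144, P(S=2)=43758/262144, P(S=4)=31824/262144, P(S=6)=18564/262144, P(S=8)=8568/262144, P(S=10)=3060/262144, P(S=12)=816/262144, P(S=14)=153/262144, P(S=16)=18/262144, P(S=18)=1/262144
E[|S_18|] = Σ_m |m|·P(S_18=m) = 875160/262144 = 109395/32768

Answer: 109395/32768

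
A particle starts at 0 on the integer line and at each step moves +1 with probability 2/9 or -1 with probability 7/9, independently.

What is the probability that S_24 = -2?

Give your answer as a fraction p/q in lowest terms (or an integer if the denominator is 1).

Answer: 165102197414141001728/26588814358957503287787

Derivation:
To reach position -2 after 24 steps: need 11 steps of +1 and 13 steps of -1.
Number of such sequences: C(24,11) = 2496144
Each has probability (2/9)^11 · (7/9)^13 = 198428693313536/79766443076872509863361
P = 2496144 · 198428693313536/79766443076872509863361 = 165102197414141001728/26588814358957503287787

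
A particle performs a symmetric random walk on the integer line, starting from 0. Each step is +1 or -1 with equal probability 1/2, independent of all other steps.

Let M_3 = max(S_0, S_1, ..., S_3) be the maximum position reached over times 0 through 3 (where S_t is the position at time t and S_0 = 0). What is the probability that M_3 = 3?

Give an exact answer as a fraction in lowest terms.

Let M_3 = max(S_0,...,S_3). Use the reflection principle: for j ≥ 1, #{paths with M_3 ≥ j} = #{S_3 ≥ j} + #{S_3 ≥ j+1}.
By reflection, #{M_3 ≥ 3} = #{S_3 ≥ 3} + #{S_3 ≥ 4} = 1 + 0 = 1.
#{M_3 ≥ 4} = #{S_3 ≥ 4} + #{S_3 ≥ 5} = 0 + 0 = 0.
#{M_3 = 3} = 1 - 0 = 1.
P(M_3 = 3) = 1/8 = 1/8

Answer: 1/8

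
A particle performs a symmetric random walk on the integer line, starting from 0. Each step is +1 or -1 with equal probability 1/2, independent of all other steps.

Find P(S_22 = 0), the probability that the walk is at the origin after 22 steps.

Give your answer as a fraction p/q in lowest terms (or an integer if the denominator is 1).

Answer: 88179/524288

Derivation:
To return to 0 after 22 steps: need exactly 11 steps of +1 and 11 of -1.
Favorable paths: C(22,11) = 705432
Total paths: 2^22 = 4194304
P = 705432/4194304 = 88179/524288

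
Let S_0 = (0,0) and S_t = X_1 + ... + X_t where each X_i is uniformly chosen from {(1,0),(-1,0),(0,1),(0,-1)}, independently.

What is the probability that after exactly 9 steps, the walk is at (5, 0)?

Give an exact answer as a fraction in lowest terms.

Let h be the number of horizontal steps (so 9-h are vertical). To end at (5,0) need (h+5)/2 right-steps and ((9-h)+0)/2 up-steps.
Sum over h with 5 ≤ h ≤ 9, h ≡ 1 (mod 2), 9-h ≡ 0 (mod 2):
h=5: C(9,5)·C(5,5)·C(4,2) = 126·1·6 = 756
h=7: C(9,7)·C(7,6)·C(2,1) = 36·7·2 = 504
h=9: C(9,9)·C(9,7)·C(0,0) = 1·36·1 = 36
Total favorable: 1296
Total paths: 4^9 = 262144
P = 1296/262144 = 81/16384

Answer: 81/16384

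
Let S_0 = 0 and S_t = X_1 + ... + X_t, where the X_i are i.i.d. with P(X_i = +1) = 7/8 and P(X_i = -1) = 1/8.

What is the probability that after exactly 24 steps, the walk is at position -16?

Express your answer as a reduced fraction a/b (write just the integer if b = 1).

To reach position -16 after 24 steps: need 4 steps of +1 and 20 steps of -1.
Number of such sequences: C(24,4) = 10626
Each has probability (7/8)^4 · (1/8)^20 = 2401/4722366482869645213696
P = 10626 · 2401/4722366482869645213696 = 12756513/2361183241434822606848

Answer: 12756513/2361183241434822606848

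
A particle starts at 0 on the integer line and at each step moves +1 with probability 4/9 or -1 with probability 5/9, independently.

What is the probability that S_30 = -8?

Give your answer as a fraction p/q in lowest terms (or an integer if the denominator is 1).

Answer: 485576000000000000000000000/4710128697246244834921603689

Derivation:
To reach position -8 after 30 steps: need 11 steps of +1 and 19 steps of -1.
Number of such sequences: C(30,11) = 54627300
Each has probability (4/9)^11 · (5/9)^19 = 80000000000000000000/42391158275216203514294433201
P = 54627300 · 80000000000000000000/42391158275216203514294433201 = 485576000000000000000000000/4710128697246244834921603689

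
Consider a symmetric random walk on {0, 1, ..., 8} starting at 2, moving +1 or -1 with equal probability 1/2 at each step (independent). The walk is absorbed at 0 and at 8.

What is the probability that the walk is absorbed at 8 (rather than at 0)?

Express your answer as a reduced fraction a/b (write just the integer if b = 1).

Answer: 1/4

Derivation:
Symmetric walk (p = 1/2): the harmonic-function argument gives P(hit 8 before 0 | start at 2) = a/N.
P = 2/8 = 1/4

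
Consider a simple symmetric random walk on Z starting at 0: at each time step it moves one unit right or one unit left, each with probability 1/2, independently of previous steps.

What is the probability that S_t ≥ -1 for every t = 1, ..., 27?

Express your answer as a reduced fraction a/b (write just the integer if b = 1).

Let f(t,s) = #length-t paths at position s with S_1..S_t all ≥ -1.
f(t,s) = f(t-1,s-1) + f(t-1,s+1) for s ≥ -1; f(t,s) = 0 for s < -1.
t=0: f(0,0)=1
t=1: f(1,-1)=1 f(1,1)=1
t=2: f(2,0)=2 f(2,2)=1
t=3: f(3,-1)=2 f(3,1)=3 f(3,3)=1
t=4: f(4,0)=5 f(4,2)=4 f(4,4)=1
t=5: f(5,-1)=5 f(5,1)=9 f(5,3)=5 f(5,5)=1
t=6: f(6,0)=14 f(6,2)=14 f(6,4)=6 f(6,6)=1
t=7: f(7,-1)=14 f(7,1)=28 f(7,3)=20 f(7,5)=7 f(7,7)=1
t=8: f(8,0)=42 f(8,2)=48 f(8,4)=27 f(8,6)=8 f(8,8)=1
t=9: f(9,-1)=42 f(9,1)=90 f(9,3)=75 f(9,5)=35 f(9,7)=9 f(9,9)=1
t=10: f(10,0)=132 f(10,2)=165 f(10,4)=110 f(10,6)=44 f(10,8)=10 f(10,10)=1
t=11: f(11,-1)=132 f(11,1)=297 f(11,3)=275 f(11,5)=154 f(11,7)=54 f(11,9)=11 f(11,11)=1
t=12: f(12,0)=429 f(12,2)=572 f(12,4)=429 f(12,6)=208 f(12,8)=65 f(12,10)=12 f(12,12)=1
t=13: f(13,-1)=429 f(13,1)=1001 f(13,3)=1001 f(13,5)=637 f(13,7)=273 f(13,9)=77 f(13,11)=13 f(13,13)=1
t=14: f(14,0)=1430 f(14,2)=2002 f(14,4)=1638 f(14,6)=910 f(14,8)=350 f(14,10)=90 f(14,12)=14 f(14,14)=1
t=15: f(15,-1)=1430 f(15,1)=3432 f(15,3)=3640 f(15,5)=2548 f(15,7)=1260 f(15,9)=440 f(15,11)=104 f(15,13)=15 f(15,15)=1
t=16: f(16,0)=4862 f(16,2)=7072 f(16,4)=6188 f(16,6)=3808 f(16,8)=1700 f(16,10)=544 f(16,12)=119 f(16,14)=16 f(16,16)=1
t=17: f(17,-1)=4862 f(17,1)=11934 f(17,3)=13260 f(17,5)=9996 f(17,7)=5508 f(17,9)=2244 f(17,11)=663 f(17,13)=135 f(17,15)=17 f(17,17)=1
t=18: f(18,0)=16796 f(18,2)=25194 f(18,4)=23256 f(18,6)=15504 f(18,8)=7752 f(18,10)=2907 f(18,12)=798 f(18,14)=152 f(18,16)=18 f(18,18)=1
t=19: f(19,-1)=16796 f(19,1)=41990 f(19,3)=48450 f(19,5)=38760 f(19,7)=23256 f(19,9)=10659 f(19,11)=3705 f(19,13)=950 f(19,15)=170 f(19,17)=19 f(19,19)=1
t=20: f(20,0)=58786 f(20,2)=90440 f(20,4)=87210 f(20,6)=62016 f(20,8)=33915 f(20,10)=14364 f(20,12)=4655 f(20,14)=1120 f(20,16)=189 f(20,18)=20 f(20,20)=1
t=21: f(21,-1)=58786 f(21,1)=149226 f(21,3)=177650 f(21,5)=149226 f(21,7)=95931 f(21,9)=48279 f(21,11)=19019 f(21,13)=5775 f(21,15)=1309 f(21,17)=209 f(21,19)=21 f(21,21)=1
t=22: f(22,0)=208012 f(22,2)=326876 f(22,4)=326876 f(22,6)=245157 f(22,8)=144210 f(22,10)=67298 f(22,12)=24794 f(22,14)=7084 f(22,16)=1518 f(22,18)=230 f(22,20)=22 f(22,22)=1
t=23: f(23,-1)=208012 f(23,1)=534888 f(23,3)=653752 f(23,5)=572033 f(23,7)=389367 f(23,9)=211508 f(23,11)=92092 f(23,13)=31878 f(23,15)=8602 f(23,17)=1748 f(23,19)=252 f(23,21)=23 f(23,23)=1
t=24: f(24,0)=742900 f(24,2)=1188640 f(24,4)=1225785 f(24,6)=961400 f(24,8)=600875 f(24,10)=303600 f(24,12)=123970 f(24,14)=40480 f(24,16)=10350 f(24,18)=2000 f(24,20)=275 f(24,22)=24 f(24,24)=1
t=25: f(25,-1)=742900 f(25,1)=1931540 f(25,3)=2414425 f(25,5)=2187185 f(25,7)=1562275 f(25,9)=904475 f(25,11)=427570 f(25,13)=164450 f(25,15)=50830 f(25,17)=12350 f(25,19)=2275 f(25,21)=299 f(25,23)=25 f(25,25)=1
t=26: f(26,0)=2674440 f(26,2)=4345965 f(26,4)=4601610 f(26,6)=3749460 f(26,8)=2466750 f(26,10)=1332045 f(26,12)=592020 f(26,14)=215280 f(26,16)=63180 f(26,18)=14625 f(26,20)=2574 f(26,22)=324 f(26,24)=26 f(26,26)=1
t=27: f(27,-1)=2674440 f(27,1)=7020405 f(27,3)=8947575 f(27,5)=8351070 f(27,7)=6216210 f(27,9)=3798795 f(27,11)=1924065 f(27,13)=807300 f(27,15)=278460 f(27,17)=77805 f(27,19)=17199 f(27,21)=2898 f(27,23)=350 f(27,25)=27 f(27,27)=1
Σ_s f(27,s) = 40116600
P = 40116600/134217728 = 5014575/16777216

Answer: 5014575/16777216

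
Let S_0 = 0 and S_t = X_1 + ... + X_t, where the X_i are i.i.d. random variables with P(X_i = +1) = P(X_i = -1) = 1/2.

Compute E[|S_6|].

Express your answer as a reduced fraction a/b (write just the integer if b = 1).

S_6 takes values m ≡ 0 (mod 2) with |m| ≤ 6; P(S_6=m) = C(6,(6+m)/2)/2^6.
Total paths: 2^6 = 64
Distribution: P(S=-6)=1/64, P(S=-4)=6/64, P(S=-2)=15/64, P(S=0)=20/64, P(S=2)=15/64, P(S=4)=6/64, P(S=6)=1/64
E[|S_6|] = Σ_m |m|·P(S_6=m) = 120/64 = 15/8

Answer: 15/8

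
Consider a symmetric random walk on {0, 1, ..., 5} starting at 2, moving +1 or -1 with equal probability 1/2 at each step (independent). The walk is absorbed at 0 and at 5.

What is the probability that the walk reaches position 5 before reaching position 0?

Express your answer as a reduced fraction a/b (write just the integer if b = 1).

Symmetric walk (p = 1/2): the harmonic-function argument gives P(hit 5 before 0 | start at 2) = a/N.
P = 2/5 = 2/5

Answer: 2/5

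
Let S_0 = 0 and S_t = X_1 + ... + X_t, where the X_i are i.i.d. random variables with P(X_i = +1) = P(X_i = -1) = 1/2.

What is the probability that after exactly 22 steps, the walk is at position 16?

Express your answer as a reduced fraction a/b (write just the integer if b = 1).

Answer: 385/1048576

Derivation:
To reach position 16 after 22 steps: need 19 steps of +1 and 3 of -1.
Favorable paths: C(22,19) = 1540
Total paths: 2^22 = 4194304
P = 1540/4194304 = 385/1048576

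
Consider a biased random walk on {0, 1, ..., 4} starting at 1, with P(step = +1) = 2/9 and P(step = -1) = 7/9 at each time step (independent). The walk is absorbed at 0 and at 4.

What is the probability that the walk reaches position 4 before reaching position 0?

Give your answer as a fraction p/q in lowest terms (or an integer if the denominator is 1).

Biased walk: p = 2/9, q = 7/9, r = q/p = 7/2
Gambler's ruin: P(hit 4 before 0 | start at 1) = (1 - r^a)/(1 - r^N)
r^1 = 7/2; r^4 = 2401/16
P = (1 - 7/2) / (1 - 2401/16) = -5/2 / -2385/16 = 8/477

Answer: 8/477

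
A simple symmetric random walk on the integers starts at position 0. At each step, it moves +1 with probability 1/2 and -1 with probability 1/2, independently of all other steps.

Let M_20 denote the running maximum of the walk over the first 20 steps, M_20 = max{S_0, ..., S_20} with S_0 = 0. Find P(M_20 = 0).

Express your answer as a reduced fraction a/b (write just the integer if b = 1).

Let M_20 = max(S_0,...,S_20). Use the reflection principle: for j ≥ 1, #{paths with M_20 ≥ j} = #{S_20 ≥ j} + #{S_20 ≥ j+1}.
P(M_20 ≥ 0) = 1 since S_0 = 0, so #{M_20 ≥ 0} = 1048576.
#{M_20 ≥ 1} = #{S_20 ≥ 1} + #{S_20 ≥ 2} = 431910 + 431910 = 863820.
#{M_20 = 0} = 1048576 - 863820 = 184756.
P(M_20 = 0) = 184756/1048576 = 46189/262144

Answer: 46189/262144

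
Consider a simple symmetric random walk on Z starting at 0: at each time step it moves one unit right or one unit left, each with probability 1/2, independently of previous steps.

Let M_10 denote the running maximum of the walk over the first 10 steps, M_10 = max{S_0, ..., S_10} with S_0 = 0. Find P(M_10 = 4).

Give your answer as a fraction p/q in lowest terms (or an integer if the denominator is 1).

Answer: 15/128

Derivation:
Let M_10 = max(S_0,...,S_10). Use the reflection principle: for j ≥ 1, #{paths with M_10 ≥ j} = #{S_10 ≥ j} + #{S_10 ≥ j+1}.
By reflection, #{M_10 ≥ 4} = #{S_10 ≥ 4} + #{S_10 ≥ 5} = 176 + 56 = 232.
#{M_10 ≥ 5} = #{S_10 ≥ 5} + #{S_10 ≥ 6} = 56 + 56 = 112.
#{M_10 = 4} = 232 - 112 = 120.
P(M_10 = 4) = 120/1024 = 15/128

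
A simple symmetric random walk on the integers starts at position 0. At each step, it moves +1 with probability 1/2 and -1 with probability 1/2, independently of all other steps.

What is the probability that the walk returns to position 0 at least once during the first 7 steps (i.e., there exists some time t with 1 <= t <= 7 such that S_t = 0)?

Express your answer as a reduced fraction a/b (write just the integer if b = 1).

Answer: 11/16

Derivation:
Count via complement. Let g(t,s) = #length-t paths at position s with S_1..S_t all ≠ 0.
g(t,s) = g(t-1,s-1) + g(t-1,s+1) for s ≠ 0; g(t,0) = 0.
t=0: g(0,0)=1
t=1: g(1,-1)=1 g(1,1)=1
t=2: g(2,-2)=1 g(2,2)=1
t=3: g(3,-3)=1 g(3,-1)=1 g(3,1)=1 g(3,3)=1
t=4: g(4,-4)=1 g(4,-2)=2 g(4,2)=2 g(4,4)=1
t=5: g(5,-5)=1 g(5,-3)=3 g(5,-1)=2 g(5,1)=2 g(5,3)=3 g(5,5)=1
t=6: g(6,-6)=1 g(6,-4)=4 g(6,-2)=5 g(6,2)=5 g(6,4)=4 g(6,6)=1
t=7: g(7,-7)=1 g(7,-5)=5 g(7,-3)=9 g(7,-1)=5 g(7,1)=5 g(7,3)=9 g(7,5)=5 g(7,7)=1
Paths never hitting 0: Σ_s g(7,s) = 40
Paths hitting 0: 2^7 - 40 = 88
P = 88/128 = 11/16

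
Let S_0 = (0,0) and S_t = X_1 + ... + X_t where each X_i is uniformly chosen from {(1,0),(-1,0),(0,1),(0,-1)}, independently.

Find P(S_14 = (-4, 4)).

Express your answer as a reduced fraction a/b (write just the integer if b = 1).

Let h be the number of horizontal steps (so 14-h are vertical). To end at (-4,4) need (h-4)/2 right-steps and ((14-h)+4)/2 up-steps.
Sum over h with 4 ≤ h ≤ 10, h ≡ 0 (mod 2), 14-h ≡ 0 (mod 2):
h=4: C(14,4)·C(4,0)·C(10,7) = 1001·1·120 = 120120
h=6: C(14,6)·C(6,1)·C(8,6) = 3003·6·28 = 504504
h=8: C(14,8)·C(8,2)·C(6,5) = 3003·28·6 = 504504
h=10: C(14,10)·C(10,3)·C(4,4) = 1001·120·1 = 120120
Total favorable: 1249248
Total paths: 4^14 = 268435456
P = 1249248/268435456 = 39039/8388608

Answer: 39039/8388608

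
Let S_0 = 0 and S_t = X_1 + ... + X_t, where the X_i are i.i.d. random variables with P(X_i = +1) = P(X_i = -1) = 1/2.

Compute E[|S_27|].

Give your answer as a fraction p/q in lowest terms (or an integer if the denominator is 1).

Answer: 35102025/8388608

Derivation:
S_27 takes values m ≡ 1 (mod 2) with |m| ≤ 27; P(S_27=m) = C(27,(27+m)/2)/2^27.
Total paths: 2^27 = 134217728
Distribution: P(S=-27)=1/134217728, P(S=-25)=27/134217728, P(S=-23)=351/134217728, P(S=-21)=2925/134217728, P(S=-19)=17550/134217728, P(S=-17)=80730/134217728, P(S=-15)=296010/134217728, P(S=-13)=888030/134217728, P(S=-11)=2220075/134217728, P(S=-9)=4686825/134217728, P(S=-7)=8436285/134217728, P(S=-5)=13037895/134217728, P(S=-3)=17383860/134217728, P(S=-1)=20058300/134217728, P(S=1)=20058300/134217728, P(S=3)=17383860/134217728, P(S=5)=13037895/134217728, P(S=7)=8436285/134217728, P(S=9)=4686825/134217728, P(S=11)=2220075/134217728, P(S=13)=888030/134217728, P(S=15)=296010/134217728, P(S=17)=80730/134217728, P(S=19)=17550/134217728, P(S=21)=2925/134217728, P(S=23)=351/134217728, P(S=25)=27/134217728, P(S=27)=1/134217728
E[|S_27|] = Σ_m |m|·P(S_27=m) = 561632400/134217728 = 35102025/8388608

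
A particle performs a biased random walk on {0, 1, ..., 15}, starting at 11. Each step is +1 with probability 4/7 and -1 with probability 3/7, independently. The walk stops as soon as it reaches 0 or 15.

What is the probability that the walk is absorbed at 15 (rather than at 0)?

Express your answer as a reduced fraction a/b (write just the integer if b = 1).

Biased walk: p = 4/7, q = 3/7, r = q/p = 3/4
Gambler's ruin: P(hit 15 before 0 | start at 11) = (1 - r^a)/(1 - r^N)
r^11 = 177147/4194304; r^15 = 14348907/1073741824
P = (1 - 177147/4194304) / (1 - 14348907/1073741824) = 4017157/4194304 / 1059392917/1073741824 = 1028392192/1059392917

Answer: 1028392192/1059392917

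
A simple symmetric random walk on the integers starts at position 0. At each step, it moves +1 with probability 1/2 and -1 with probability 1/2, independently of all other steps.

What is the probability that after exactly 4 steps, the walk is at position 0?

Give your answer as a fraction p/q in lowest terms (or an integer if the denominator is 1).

Answer: 3/8

Derivation:
To return to 0 after 4 steps: need exactly 2 steps of +1 and 2 of -1.
Favorable paths: C(4,2) = 6
Total paths: 2^4 = 16
P = 6/16 = 3/8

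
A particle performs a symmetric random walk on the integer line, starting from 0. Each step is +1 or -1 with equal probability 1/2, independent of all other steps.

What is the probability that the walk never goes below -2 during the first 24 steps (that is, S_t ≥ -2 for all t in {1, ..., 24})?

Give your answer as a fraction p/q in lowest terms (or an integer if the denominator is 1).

Answer: 1924111/4194304

Derivation:
Let f(t,s) = #length-t paths at position s with S_1..S_t all ≥ -2.
f(t,s) = f(t-1,s-1) + f(t-1,s+1) for s ≥ -2; f(t,s) = 0 for s < -2.
t=0: f(0,0)=1
t=1: f(1,-1)=1 f(1,1)=1
t=2: f(2,-2)=1 f(2,0)=2 f(2,2)=1
t=3: f(3,-1)=3 f(3,1)=3 f(3,3)=1
t=4: f(4,-2)=3 f(4,0)=6 f(4,2)=4 f(4,4)=1
t=5: f(5,-1)=9 f(5,1)=10 f(5,3)=5 f(5,5)=1
t=6: f(6,-2)=9 f(6,0)=19 f(6,2)=15 f(6,4)=6 f(6,6)=1
t=7: f(7,-1)=28 f(7,1)=34 f(7,3)=21 f(7,5)=7 f(7,7)=1
t=8: f(8,-2)=28 f(8,0)=62 f(8,2)=55 f(8,4)=28 f(8,6)=8 f(8,8)=1
t=9: f(9,-1)=90 f(9,1)=117 f(9,3)=83 f(9,5)=36 f(9,7)=9 f(9,9)=1
t=10: f(10,-2)=90 f(10,0)=207 f(10,2)=200 f(10,4)=119 f(10,6)=45 f(10,8)=10 f(10,10)=1
t=11: f(11,-1)=297 f(11,1)=407 f(11,3)=319 f(11,5)=164 f(11,7)=55 f(11,9)=11 f(11,11)=1
t=12: f(12,-2)=297 f(12,0)=704 f(12,2)=726 f(12,4)=483 f(12,6)=219 f(12,8)=66 f(12,10)=12 f(12,12)=1
t=13: f(13,-1)=1001 f(13,1)=1430 f(13,3)=1209 f(13,5)=702 f(13,7)=285 f(13,9)=78 f(13,11)=13 f(13,13)=1
t=14: f(14,-2)=1001 f(14,0)=2431 f(14,2)=2639 f(14,4)=1911 f(14,6)=987 f(14,8)=363 f(14,10)=91 f(14,12)=14 f(14,14)=1
t=15: f(15,-1)=3432 f(15,1)=5070 f(15,3)=4550 f(15,5)=2898 f(15,7)=1350 f(15,9)=454 f(15,11)=105 f(15,13)=15 f(15,15)=1
t=16: f(16,-2)=3432 f(16,0)=8502 f(16,2)=9620 f(16,4)=7448 f(16,6)=4248 f(16,8)=1804 f(16,10)=559 f(16,12)=120 f(16,14)=16 f(16,16)=1
t=17: f(17,-1)=11934 f(17,1)=18122 f(17,3)=17068 f(17,5)=11696 f(17,7)=6052 f(17,9)=2363 f(17,11)=679 f(17,13)=136 f(17,15)=17 f(17,17)=1
t=18: f(18,-2)=11934 f(18,0)=30056 f(18,2)=35190 f(18,4)=28764 f(18,6)=17748 f(18,8)=8415 f(18,10)=3042 f(18,12)=815 f(18,14)=153 f(18,16)=18 f(18,18)=1
t=19: f(19,-1)=41990 f(19,1)=65246 f(19,3)=63954 f(19,5)=46512 f(19,7)=26163 f(19,9)=11457 f(19,11)=3857 f(19,13)=968 f(19,15)=171 f(19,17)=19 f(19,19)=1
t=20: f(20,-2)=41990 f(20,0)=107236 f(20,2)=129200 f(20,4)=110466 f(20,6)=72675 f(20,8)=37620 f(20,10)=15314 f(20,12)=4825 f(20,14)=1139 f(20,16)=190 f(20,18)=20 f(20,20)=1
t=21: f(21,-1)=149226 f(21,1)=236436 f(21,3)=239666 f(21,5)=183141 f(21,7)=110295 f(21,9)=52934 f(21,11)=20139 f(21,13)=5964 f(21,15)=1329 f(21,17)=210 f(21,19)=21 f(21,21)=1
t=22: f(22,-2)=149226 f(22,0)=385662 f(22,2)=476102 f(22,4)=422807 f(22,6)=293436 f(22,8)=163229 f(22,10)=73073 f(22,12)=26103 f(22,14)=7293 f(22,16)=1539 f(22,18)=231 f(22,20)=22 f(22,22)=1
t=23: f(23,-1)=534888 f(23,1)=861764 f(23,3)=898909 f(23,5)=716243 f(23,7)=456665 f(23,9)=236302 f(23,11)=99176 f(23,13)=33396 f(23,15)=8832 f(23,17)=1770 f(23,19)=253 f(23,21)=23 f(23,23)=1
t=24: f(24,-2)=534888 f(24,0)=1396652 f(24,2)=1760673 f(24,4)=1615152 f(24,6)=1172908 f(24,8)=692967 f(24,10)=335478 f(24,12)=132572 f(24,14)=42228 f(24,16)=10602 f(24,18)=2023 f(24,20)=276 f(24,22)=24 f(24,24)=1
Σ_s f(24,s) = 7696444
P = 7696444/16777216 = 1924111/4194304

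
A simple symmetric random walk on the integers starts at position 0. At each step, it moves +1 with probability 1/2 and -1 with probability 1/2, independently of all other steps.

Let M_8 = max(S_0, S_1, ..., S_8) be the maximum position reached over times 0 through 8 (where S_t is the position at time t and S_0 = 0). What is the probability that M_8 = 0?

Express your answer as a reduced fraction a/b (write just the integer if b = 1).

Answer: 35/128

Derivation:
Let M_8 = max(S_0,...,S_8). Use the reflection principle: for j ≥ 1, #{paths with M_8 ≥ j} = #{S_8 ≥ j} + #{S_8 ≥ j+1}.
P(M_8 ≥ 0) = 1 since S_0 = 0, so #{M_8 ≥ 0} = 256.
#{M_8 ≥ 1} = #{S_8 ≥ 1} + #{S_8 ≥ 2} = 93 + 93 = 186.
#{M_8 = 0} = 256 - 186 = 70.
P(M_8 = 0) = 70/256 = 35/128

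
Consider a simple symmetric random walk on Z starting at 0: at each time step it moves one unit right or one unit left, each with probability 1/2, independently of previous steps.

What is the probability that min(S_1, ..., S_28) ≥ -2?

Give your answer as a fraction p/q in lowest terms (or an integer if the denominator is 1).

Answer: 14375115/33554432

Derivation:
Let f(t,s) = #length-t paths at position s with S_1..S_t all ≥ -2.
f(t,s) = f(t-1,s-1) + f(t-1,s+1) for s ≥ -2; f(t,s) = 0 for s < -2.
t=0: f(0,0)=1
t=1: f(1,-1)=1 f(1,1)=1
t=2: f(2,-2)=1 f(2,0)=2 f(2,2)=1
t=3: f(3,-1)=3 f(3,1)=3 f(3,3)=1
t=4: f(4,-2)=3 f(4,0)=6 f(4,2)=4 f(4,4)=1
t=5: f(5,-1)=9 f(5,1)=10 f(5,3)=5 f(5,5)=1
t=6: f(6,-2)=9 f(6,0)=19 f(6,2)=15 f(6,4)=6 f(6,6)=1
t=7: f(7,-1)=28 f(7,1)=34 f(7,3)=21 f(7,5)=7 f(7,7)=1
t=8: f(8,-2)=28 f(8,0)=62 f(8,2)=55 f(8,4)=28 f(8,6)=8 f(8,8)=1
t=9: f(9,-1)=90 f(9,1)=117 f(9,3)=83 f(9,5)=36 f(9,7)=9 f(9,9)=1
t=10: f(10,-2)=90 f(10,0)=207 f(10,2)=200 f(10,4)=119 f(10,6)=45 f(10,8)=10 f(10,10)=1
t=11: f(11,-1)=297 f(11,1)=407 f(11,3)=319 f(11,5)=164 f(11,7)=55 f(11,9)=11 f(11,11)=1
t=12: f(12,-2)=297 f(12,0)=704 f(12,2)=726 f(12,4)=483 f(12,6)=219 f(12,8)=66 f(12,10)=12 f(12,12)=1
t=13: f(13,-1)=1001 f(13,1)=1430 f(13,3)=1209 f(13,5)=702 f(13,7)=285 f(13,9)=78 f(13,11)=13 f(13,13)=1
t=14: f(14,-2)=1001 f(14,0)=2431 f(14,2)=2639 f(14,4)=1911 f(14,6)=987 f(14,8)=363 f(14,10)=91 f(14,12)=14 f(14,14)=1
t=15: f(15,-1)=3432 f(15,1)=5070 f(15,3)=4550 f(15,5)=2898 f(15,7)=1350 f(15,9)=454 f(15,11)=105 f(15,13)=15 f(15,15)=1
t=16: f(16,-2)=3432 f(16,0)=8502 f(16,2)=9620 f(16,4)=7448 f(16,6)=4248 f(16,8)=1804 f(16,10)=559 f(16,12)=120 f(16,14)=16 f(16,16)=1
t=17: f(17,-1)=11934 f(17,1)=18122 f(17,3)=17068 f(17,5)=11696 f(17,7)=6052 f(17,9)=2363 f(17,11)=679 f(17,13)=136 f(17,15)=17 f(17,17)=1
t=18: f(18,-2)=11934 f(18,0)=30056 f(18,2)=35190 f(18,4)=28764 f(18,6)=17748 f(18,8)=8415 f(18,10)=3042 f(18,12)=815 f(18,14)=153 f(18,16)=18 f(18,18)=1
t=19: f(19,-1)=41990 f(19,1)=65246 f(19,3)=63954 f(19,5)=46512 f(19,7)=26163 f(19,9)=11457 f(19,11)=3857 f(19,13)=968 f(19,15)=171 f(19,17)=19 f(19,19)=1
t=20: f(20,-2)=41990 f(20,0)=107236 f(20,2)=129200 f(20,4)=110466 f(20,6)=72675 f(20,8)=37620 f(20,10)=15314 f(20,12)=4825 f(20,14)=1139 f(20,16)=190 f(20,18)=20 f(20,20)=1
t=21: f(21,-1)=149226 f(21,1)=236436 f(21,3)=239666 f(21,5)=183141 f(21,7)=110295 f(21,9)=52934 f(21,11)=20139 f(21,13)=5964 f(21,15)=1329 f(21,17)=210 f(21,19)=21 f(21,21)=1
t=22: f(22,-2)=149226 f(22,0)=385662 f(22,2)=476102 f(22,4)=422807 f(22,6)=293436 f(22,8)=163229 f(22,10)=73073 f(22,12)=26103 f(22,14)=7293 f(22,16)=1539 f(22,18)=231 f(22,20)=22 f(22,22)=1
t=23: f(23,-1)=534888 f(23,1)=861764 f(23,3)=898909 f(23,5)=716243 f(23,7)=456665 f(23,9)=236302 f(23,11)=99176 f(23,13)=33396 f(23,15)=8832 f(23,17)=1770 f(23,19)=253 f(23,21)=23 f(23,23)=1
t=24: f(24,-2)=534888 f(24,0)=1396652 f(24,2)=1760673 f(24,4)=1615152 f(24,6)=1172908 f(24,8)=692967 f(24,10)=335478 f(24,12)=132572 f(24,14)=42228 f(24,16)=10602 f(24,18)=2023 f(24,20)=276 f(24,22)=24 f(24,24)=1
t=25: f(25,-1)=1931540 f(25,1)=3157325 f(25,3)=3375825 f(25,5)=2788060 f(25,7)=1865875 f(25,9)=1028445 f(25,11)=468050 f(25,13)=174800 f(25,15)=52830 f(25,17)=12625 f(25,19)=2299 f(25,21)=300 f(25,23)=25 f(25,25)=1
t=26: f(26,-2)=1931540 f(26,0)=5088865 f(26,2)=6533150 f(26,4)=6163885 f(26,6)=4653935 f(26,8)=2894320 f(26,10)=1496495 f(26,12)=642850 f(26,14)=227630 f(26,16)=65455 f(26,18)=14924 f(26,20)=2599 f(26,22)=325 f(26,24)=26 f(26,26)=1
t=27: f(27,-1)=7020405 f(27,1)=11622015 f(27,3)=12697035 f(27,5)=10817820 f(27,7)=7548255 f(27,9)=4390815 f(27,11)=2139345 f(27,13)=870480 f(27,15)=293085 f(27,17)=80379 f(27,19)=17523 f(27,21)=2924 f(27,23)=351 f(27,25)=27 f(27,27)=1
t=28: f(28,-2)=7020405 f(28,0)=18642420 f(28,2)=24319050 f(28,4)=23514855 f(28,6)=18366075 f(28,8)=11939070 f(28,10)=6530160 f(28,12)=3009825 f(28,14)=1163565 f(28,16)=373464 f(28,18)=97902 f(28,20)=20447 f(28,22)=3275 f(28,24)=378 f(28,26)=28 f(28,28)=1
Σ_s f(28,s) = 115000920
P = 115000920/268435456 = 14375115/33554432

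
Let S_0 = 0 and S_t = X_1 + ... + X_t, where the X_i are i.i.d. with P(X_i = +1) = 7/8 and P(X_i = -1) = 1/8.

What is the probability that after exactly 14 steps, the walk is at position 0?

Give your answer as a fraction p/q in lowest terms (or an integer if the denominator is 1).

To be at 0 after 14 steps: need exactly 7 steps of +1 and 7 of -1.
Number of such sequences: C(14,7) = 3432
Each has probability (7/8)^7 · (1/8)^7 = 823543/4398046511104
P = 3432 · 823543/4398046511104 = 353299947/549755813888

Answer: 353299947/549755813888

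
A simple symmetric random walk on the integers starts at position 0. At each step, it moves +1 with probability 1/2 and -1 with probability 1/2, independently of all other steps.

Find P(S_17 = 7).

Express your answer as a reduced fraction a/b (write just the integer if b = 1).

Answer: 1547/32768

Derivation:
To reach position 7 after 17 steps: need 12 steps of +1 and 5 of -1.
Favorable paths: C(17,12) = 6188
Total paths: 2^17 = 131072
P = 6188/131072 = 1547/32768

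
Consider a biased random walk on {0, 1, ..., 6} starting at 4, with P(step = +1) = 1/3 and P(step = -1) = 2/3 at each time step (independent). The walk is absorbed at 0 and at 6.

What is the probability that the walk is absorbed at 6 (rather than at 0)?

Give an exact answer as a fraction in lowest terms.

Answer: 5/21

Derivation:
Biased walk: p = 1/3, q = 2/3, r = q/p = 2
Gambler's ruin: P(hit 6 before 0 | start at 4) = (1 - r^a)/(1 - r^N)
r^4 = 16; r^6 = 64
P = (1 - 16) / (1 - 64) = -15 / -63 = 5/21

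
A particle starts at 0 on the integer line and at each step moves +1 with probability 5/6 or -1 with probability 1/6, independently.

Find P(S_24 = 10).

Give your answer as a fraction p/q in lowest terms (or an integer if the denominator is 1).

Answer: 3667449951171875/65810851921133568

Derivation:
To reach position 10 after 24 steps: need 17 steps of +1 and 7 steps of -1.
Number of such sequences: C(24,17) = 346104
Each has probability (5/6)^17 · (1/6)^7 = 762939453125/4738381338321616896
P = 346104 · 762939453125/4738381338321616896 = 3667449951171875/65810851921133568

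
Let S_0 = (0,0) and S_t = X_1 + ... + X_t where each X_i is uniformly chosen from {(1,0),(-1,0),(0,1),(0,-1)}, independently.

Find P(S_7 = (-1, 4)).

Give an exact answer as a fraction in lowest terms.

Answer: 147/16384

Derivation:
Let h be the number of horizontal steps (so 7-h are vertical). To end at (-1,4) need (h-1)/2 right-steps and ((7-h)+4)/2 up-steps.
Sum over h with 1 ≤ h ≤ 3, h ≡ 1 (mod 2), 7-h ≡ 0 (mod 2):
h=1: C(7,1)·C(1,0)·C(6,5) = 7·1·6 = 42
h=3: C(7,3)·C(3,1)·C(4,4) = 35·3·1 = 105
Total favorable: 147
Total paths: 4^7 = 16384
P = 147/16384 = 147/16384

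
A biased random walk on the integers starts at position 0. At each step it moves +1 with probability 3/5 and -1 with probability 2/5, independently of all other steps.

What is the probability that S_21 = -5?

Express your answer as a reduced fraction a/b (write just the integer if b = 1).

Answer: 2187424382976/95367431640625

Derivation:
To reach position -5 after 21 steps: need 8 steps of +1 and 13 steps of -1.
Number of such sequences: C(21,8) = 203490
Each has probability (3/5)^8 · (2/5)^13 = 53747712/476837158203125
P = 203490 · 53747712/476837158203125 = 2187424382976/95367431640625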